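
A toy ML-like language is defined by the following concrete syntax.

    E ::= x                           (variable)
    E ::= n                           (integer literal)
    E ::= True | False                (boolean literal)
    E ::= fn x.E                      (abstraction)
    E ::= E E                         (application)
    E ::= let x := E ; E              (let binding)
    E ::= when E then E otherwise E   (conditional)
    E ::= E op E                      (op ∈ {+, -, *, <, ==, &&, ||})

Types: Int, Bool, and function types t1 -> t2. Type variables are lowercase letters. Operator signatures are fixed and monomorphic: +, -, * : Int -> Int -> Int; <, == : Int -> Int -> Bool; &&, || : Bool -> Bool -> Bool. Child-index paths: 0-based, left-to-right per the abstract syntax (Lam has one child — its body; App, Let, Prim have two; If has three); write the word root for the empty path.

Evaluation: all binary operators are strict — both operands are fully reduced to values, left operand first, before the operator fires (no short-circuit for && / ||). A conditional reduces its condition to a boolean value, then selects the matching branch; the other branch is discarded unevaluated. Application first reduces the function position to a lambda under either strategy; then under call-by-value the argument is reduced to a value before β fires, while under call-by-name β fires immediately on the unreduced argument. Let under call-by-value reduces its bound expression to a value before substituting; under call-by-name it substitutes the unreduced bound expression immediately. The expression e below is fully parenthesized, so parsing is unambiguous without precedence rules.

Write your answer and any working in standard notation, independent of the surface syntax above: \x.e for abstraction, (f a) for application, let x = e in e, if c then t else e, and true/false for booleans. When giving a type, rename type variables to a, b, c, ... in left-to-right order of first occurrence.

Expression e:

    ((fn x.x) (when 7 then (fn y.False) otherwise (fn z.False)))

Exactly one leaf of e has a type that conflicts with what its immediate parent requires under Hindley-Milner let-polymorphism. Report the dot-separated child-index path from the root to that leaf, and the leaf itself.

Answer: 1.0 : 7

Working:
x : a
\x._ : a -> a
  unify Int ~ Bool
  FAIL: mismatch Int ~ Bool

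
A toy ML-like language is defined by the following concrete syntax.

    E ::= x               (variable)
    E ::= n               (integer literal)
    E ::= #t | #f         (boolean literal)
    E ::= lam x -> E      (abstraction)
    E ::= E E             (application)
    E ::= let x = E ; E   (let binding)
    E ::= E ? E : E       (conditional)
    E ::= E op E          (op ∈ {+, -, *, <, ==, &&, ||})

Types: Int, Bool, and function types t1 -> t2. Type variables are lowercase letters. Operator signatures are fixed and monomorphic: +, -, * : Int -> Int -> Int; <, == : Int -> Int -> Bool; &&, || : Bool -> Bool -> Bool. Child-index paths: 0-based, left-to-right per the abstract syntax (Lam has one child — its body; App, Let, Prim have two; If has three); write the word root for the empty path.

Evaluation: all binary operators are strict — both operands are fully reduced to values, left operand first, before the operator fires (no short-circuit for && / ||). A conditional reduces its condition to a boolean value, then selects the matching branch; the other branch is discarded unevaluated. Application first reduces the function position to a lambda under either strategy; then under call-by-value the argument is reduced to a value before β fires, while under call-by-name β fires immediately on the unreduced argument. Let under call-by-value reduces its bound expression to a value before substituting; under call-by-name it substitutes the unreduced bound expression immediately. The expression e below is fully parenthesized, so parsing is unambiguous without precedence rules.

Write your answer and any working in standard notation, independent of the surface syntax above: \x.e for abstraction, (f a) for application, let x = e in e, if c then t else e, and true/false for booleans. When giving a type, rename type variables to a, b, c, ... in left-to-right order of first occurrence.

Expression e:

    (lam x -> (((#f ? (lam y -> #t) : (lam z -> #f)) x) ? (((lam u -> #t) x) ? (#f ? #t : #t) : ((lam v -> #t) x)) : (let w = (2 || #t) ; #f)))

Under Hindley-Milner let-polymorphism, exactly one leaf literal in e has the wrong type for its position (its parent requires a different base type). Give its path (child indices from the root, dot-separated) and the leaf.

Answer: 0.2.0.0 : 2

Working:
  unify Bool ~ Bool
\y._ : b -> Bool
\z._ : c -> Bool
  unify b -> Bool ~ c -> Bool
  unify b ~ c
  unify Bool ~ Bool
x : a
  unify c -> Bool ~ a -> d
  unify c ~ a
  unify Bool ~ d
_ _ : Bool
  unify Bool ~ Bool
\u._ : e -> Bool
x : a
  unify e -> Bool ~ a -> f
  unify e ~ a
  unify Bool ~ f
_ _ : Bool
  unify Bool ~ Bool
  unify Bool ~ Bool
  unify Bool ~ Bool
\v._ : g -> Bool
x : a
  unify g -> Bool ~ a -> h
  unify g ~ a
  unify Bool ~ h
_ _ : Bool
  unify Bool ~ Bool
  unify Int ~ Bool
  FAIL: mismatch Int ~ Bool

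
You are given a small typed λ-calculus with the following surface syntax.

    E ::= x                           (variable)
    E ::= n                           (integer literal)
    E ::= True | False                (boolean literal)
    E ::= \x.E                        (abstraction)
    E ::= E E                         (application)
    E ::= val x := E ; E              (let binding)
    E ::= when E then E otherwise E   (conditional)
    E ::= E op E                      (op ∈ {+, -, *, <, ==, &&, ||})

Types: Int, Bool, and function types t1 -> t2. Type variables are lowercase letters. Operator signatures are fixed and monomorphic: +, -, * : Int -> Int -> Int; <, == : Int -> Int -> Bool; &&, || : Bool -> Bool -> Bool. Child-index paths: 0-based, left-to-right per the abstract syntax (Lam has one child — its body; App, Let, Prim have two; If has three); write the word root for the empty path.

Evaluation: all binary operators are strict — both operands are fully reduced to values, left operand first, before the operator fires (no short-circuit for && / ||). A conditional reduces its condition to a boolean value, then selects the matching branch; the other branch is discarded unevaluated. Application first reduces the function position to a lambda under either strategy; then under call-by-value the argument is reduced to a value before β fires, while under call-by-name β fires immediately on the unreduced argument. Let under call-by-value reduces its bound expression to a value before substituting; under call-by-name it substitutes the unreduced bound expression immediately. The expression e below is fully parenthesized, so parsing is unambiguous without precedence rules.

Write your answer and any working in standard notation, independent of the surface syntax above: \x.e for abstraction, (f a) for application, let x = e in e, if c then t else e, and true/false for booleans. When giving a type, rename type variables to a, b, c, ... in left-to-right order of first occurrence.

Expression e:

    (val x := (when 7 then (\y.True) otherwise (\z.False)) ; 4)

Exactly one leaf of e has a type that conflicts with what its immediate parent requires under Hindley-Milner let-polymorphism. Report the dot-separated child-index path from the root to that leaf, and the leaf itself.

Answer: 0.0 : 7

Trace:
  unify Int ~ Bool
  FAIL: mismatch Int ~ Bool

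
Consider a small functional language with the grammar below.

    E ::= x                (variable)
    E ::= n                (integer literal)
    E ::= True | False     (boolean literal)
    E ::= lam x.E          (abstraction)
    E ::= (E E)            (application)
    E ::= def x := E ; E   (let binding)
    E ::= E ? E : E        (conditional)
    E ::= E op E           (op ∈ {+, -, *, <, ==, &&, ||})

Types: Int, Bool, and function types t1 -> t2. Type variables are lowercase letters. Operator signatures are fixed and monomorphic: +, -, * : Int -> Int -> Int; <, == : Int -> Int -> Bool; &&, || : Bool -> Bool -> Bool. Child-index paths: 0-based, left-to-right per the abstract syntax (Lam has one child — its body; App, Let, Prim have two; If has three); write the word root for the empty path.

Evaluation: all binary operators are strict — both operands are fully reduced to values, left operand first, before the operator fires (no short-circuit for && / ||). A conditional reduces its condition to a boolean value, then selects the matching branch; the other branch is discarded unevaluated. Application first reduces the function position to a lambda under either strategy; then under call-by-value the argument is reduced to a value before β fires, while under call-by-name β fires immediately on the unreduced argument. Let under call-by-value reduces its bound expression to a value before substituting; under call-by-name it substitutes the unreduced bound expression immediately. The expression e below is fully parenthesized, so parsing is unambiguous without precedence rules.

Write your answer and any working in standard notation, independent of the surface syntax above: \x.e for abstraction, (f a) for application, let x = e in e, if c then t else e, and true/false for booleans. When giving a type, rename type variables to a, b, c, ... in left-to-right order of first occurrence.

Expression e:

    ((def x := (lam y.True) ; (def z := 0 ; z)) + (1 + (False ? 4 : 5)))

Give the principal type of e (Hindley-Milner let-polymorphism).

Trace:
\y._ : a -> Bool
let x : forall. a -> Bool
let z : Int
z : Int
  unify Int ~ Int
  unify Int ~ Int
  unify Bool ~ Bool
  unify Int ~ Int
  unify Int ~ Int
  unify Int ~ Int

Answer: Int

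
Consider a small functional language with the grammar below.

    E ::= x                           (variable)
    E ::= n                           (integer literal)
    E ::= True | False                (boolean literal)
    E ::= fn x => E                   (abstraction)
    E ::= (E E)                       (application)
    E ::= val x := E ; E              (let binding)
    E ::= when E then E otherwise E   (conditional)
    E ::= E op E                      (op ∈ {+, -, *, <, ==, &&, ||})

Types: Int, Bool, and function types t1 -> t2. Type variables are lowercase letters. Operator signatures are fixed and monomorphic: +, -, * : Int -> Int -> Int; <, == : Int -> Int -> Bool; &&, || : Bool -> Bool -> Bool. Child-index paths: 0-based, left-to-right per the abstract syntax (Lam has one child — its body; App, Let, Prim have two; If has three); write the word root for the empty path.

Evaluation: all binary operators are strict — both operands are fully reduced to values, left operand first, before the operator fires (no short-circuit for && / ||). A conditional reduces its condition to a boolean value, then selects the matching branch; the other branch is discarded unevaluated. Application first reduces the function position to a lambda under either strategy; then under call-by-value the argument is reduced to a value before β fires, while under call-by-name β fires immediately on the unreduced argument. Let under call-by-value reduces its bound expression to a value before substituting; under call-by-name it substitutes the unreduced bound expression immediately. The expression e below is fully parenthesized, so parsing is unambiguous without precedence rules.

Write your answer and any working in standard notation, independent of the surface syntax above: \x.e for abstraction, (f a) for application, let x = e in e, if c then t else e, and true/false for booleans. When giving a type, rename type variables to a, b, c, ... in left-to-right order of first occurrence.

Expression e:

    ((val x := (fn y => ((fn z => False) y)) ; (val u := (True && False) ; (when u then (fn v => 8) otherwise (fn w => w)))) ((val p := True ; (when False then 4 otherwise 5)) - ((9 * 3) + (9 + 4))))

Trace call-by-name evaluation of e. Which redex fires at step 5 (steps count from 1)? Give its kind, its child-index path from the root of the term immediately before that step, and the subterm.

Trace:
step 0: ((let x = (\y.((\z.false) y)) in (let u = (true && false) in (if u then (\v.8) else (\w.w)))) ((let p = true in (if false then 4 else 5)) - ((9 * 3) + (9 + 4))))
step 1: [let@0] ((let u = (true && false) in (if u then (\v.8) else (\w.w))) ((let p = true in (if false then 4 else 5)) - ((9 * 3) + (9 + 4))))
step 2: [let@0] ((if (true && false) then (\v.8) else (\w.w)) ((let p = true in (if false then 4 else 5)) - ((9 * 3) + (9 + 4))))
step 3: [delta@0.0] ((if false then (\v.8) else (\w.w)) ((let p = true in (if false then 4 else 5)) - ((9 * 3) + (9 + 4))))
step 4: [if@0] ((\w.w) ((let p = true in (if false then 4 else 5)) - ((9 * 3) + (9 + 4))))
step 5: [beta@root] ((let p = true in (if false then 4 else 5)) - ((9 * 3) + (9 + 4)))

Answer: beta at root : ((\w.w) ((let p = true in (if false then 4 else 5)) - ((9 * 3) + (9 + 4))))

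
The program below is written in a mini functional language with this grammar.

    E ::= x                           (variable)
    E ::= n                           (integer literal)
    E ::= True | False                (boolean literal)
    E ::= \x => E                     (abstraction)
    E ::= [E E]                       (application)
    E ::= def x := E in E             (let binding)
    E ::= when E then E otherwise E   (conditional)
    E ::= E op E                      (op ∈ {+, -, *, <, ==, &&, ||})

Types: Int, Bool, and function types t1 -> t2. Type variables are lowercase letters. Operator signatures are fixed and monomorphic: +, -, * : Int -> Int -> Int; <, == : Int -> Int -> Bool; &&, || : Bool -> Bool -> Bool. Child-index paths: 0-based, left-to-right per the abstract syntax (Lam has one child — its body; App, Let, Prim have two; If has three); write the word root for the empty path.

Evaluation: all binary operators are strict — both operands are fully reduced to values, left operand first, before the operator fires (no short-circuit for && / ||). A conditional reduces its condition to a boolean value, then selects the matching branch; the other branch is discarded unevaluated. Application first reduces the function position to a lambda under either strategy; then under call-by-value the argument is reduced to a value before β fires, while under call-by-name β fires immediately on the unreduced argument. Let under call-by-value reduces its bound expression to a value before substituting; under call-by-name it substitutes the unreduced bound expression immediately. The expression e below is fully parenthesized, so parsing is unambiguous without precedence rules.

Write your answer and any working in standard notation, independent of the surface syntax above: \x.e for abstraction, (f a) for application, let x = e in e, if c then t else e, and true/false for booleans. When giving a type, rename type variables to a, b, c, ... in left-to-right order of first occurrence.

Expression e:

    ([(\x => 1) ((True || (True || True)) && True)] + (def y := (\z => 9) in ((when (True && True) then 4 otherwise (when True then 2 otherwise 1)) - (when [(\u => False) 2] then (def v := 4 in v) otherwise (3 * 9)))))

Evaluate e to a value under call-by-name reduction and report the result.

Derivation:
step 0: (((\x.1) ((true || (true || true)) && true)) + (let y = (\z.9) in ((if (true && true) then 4 else (if true then 2 else 1)) - (if ((\u.false) 2) then (let v = 4 in v) else (3 * 9)))))
step 1: [beta@0] (1 + (let y = (\z.9) in ((if (true && true) then 4 else (if true then 2 else 1)) - (if ((\u.false) 2) then (let v = 4 in v) else (3 * 9)))))
step 2: [let@1] (1 + ((if (true && true) then 4 else (if true then 2 else 1)) - (if ((\u.false) 2) then (let v = 4 in v) else (3 * 9))))
step 3: [delta@1.0.0] (1 + ((if true then 4 else (if true then 2 else 1)) - (if ((\u.false) 2) then (let v = 4 in v) else (3 * 9))))
step 4: [if@1.0] (1 + (4 - (if ((\u.false) 2) then (let v = 4 in v) else (3 * 9))))
step 5: [beta@1.1.0] (1 + (4 - (if false then (let v = 4 in v) else (3 * 9))))
step 6: [if@1.1] (1 + (4 - (3 * 9)))
step 7: [delta@1.1] (1 + (4 - 27))
step 8: [delta@1] (1 + -23)
step 9: [delta@root] -22

Answer: -22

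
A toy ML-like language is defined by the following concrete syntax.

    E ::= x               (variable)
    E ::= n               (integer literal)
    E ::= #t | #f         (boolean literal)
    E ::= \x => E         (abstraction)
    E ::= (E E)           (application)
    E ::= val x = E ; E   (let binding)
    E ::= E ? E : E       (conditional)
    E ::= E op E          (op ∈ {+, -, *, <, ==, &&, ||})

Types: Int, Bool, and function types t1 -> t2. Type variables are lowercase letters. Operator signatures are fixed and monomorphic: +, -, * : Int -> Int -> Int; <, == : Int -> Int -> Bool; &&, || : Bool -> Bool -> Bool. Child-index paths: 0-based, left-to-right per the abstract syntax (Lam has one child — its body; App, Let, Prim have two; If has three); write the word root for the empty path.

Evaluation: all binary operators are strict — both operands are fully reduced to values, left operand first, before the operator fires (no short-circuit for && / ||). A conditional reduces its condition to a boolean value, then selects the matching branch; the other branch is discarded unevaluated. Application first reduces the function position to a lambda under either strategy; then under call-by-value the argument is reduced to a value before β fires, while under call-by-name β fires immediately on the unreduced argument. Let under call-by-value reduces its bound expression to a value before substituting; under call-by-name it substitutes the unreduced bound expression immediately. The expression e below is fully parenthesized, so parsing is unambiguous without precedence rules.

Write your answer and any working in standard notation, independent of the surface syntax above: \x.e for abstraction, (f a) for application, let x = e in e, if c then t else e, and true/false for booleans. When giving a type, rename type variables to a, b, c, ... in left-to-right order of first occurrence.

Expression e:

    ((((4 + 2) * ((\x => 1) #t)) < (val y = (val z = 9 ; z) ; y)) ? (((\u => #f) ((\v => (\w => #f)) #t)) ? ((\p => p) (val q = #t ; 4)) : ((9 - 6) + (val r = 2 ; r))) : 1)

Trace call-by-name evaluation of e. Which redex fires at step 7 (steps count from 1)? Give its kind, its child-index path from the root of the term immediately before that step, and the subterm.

Answer: if at root : (if true then (if ((\u.false) ((\v.(\w.false)) true)) then ((\p.p) (let q = true in 4)) else ((9 - 6) + (let r = 2 in r))) else 1)

Working:
step 0: (if (((4 + 2) * ((\x.1) true)) < (let y = (let z = 9 in z) in y)) then (if ((\u.false) ((\v.(\w.false)) true)) then ((\p.p) (let q = true in 4)) else ((9 - 6) + (let r = 2 in r))) else 1)
step 1: [delta@0.0.0] (if ((6 * ((\x.1) true)) < (let y = (let z = 9 in z) in y)) then (if ((\u.false) ((\v.(\w.false)) true)) then ((\p.p) (let q = true in 4)) else ((9 - 6) + (let r = 2 in r))) else 1)
step 2: [beta@0.0.1] (if ((6 * 1) < (let y = (let z = 9 in z) in y)) then (if ((\u.false) ((\v.(\w.false)) true)) then ((\p.p) (let q = true in 4)) else ((9 - 6) + (let r = 2 in r))) else 1)
step 3: [delta@0.0] (if (6 < (let y = (let z = 9 in z) in y)) then (if ((\u.false) ((\v.(\w.false)) true)) then ((\p.p) (let q = true in 4)) else ((9 - 6) + (let r = 2 in r))) else 1)
step 4: [let@0.1] (if (6 < (let z = 9 in z)) then (if ((\u.false) ((\v.(\w.false)) true)) then ((\p.p) (let q = true in 4)) else ((9 - 6) + (let r = 2 in r))) else 1)
step 5: [let@0.1] (if (6 < 9) then (if ((\u.false) ((\v.(\w.false)) true)) then ((\p.p) (let q = true in 4)) else ((9 - 6) + (let r = 2 in r))) else 1)
step 6: [delta@0] (if true then (if ((\u.false) ((\v.(\w.false)) true)) then ((\p.p) (let q = true in 4)) else ((9 - 6) + (let r = 2 in r))) else 1)
step 7: [if@root] (if ((\u.false) ((\v.(\w.false)) true)) then ((\p.p) (let q = true in 4)) else ((9 - 6) + (let r = 2 in r)))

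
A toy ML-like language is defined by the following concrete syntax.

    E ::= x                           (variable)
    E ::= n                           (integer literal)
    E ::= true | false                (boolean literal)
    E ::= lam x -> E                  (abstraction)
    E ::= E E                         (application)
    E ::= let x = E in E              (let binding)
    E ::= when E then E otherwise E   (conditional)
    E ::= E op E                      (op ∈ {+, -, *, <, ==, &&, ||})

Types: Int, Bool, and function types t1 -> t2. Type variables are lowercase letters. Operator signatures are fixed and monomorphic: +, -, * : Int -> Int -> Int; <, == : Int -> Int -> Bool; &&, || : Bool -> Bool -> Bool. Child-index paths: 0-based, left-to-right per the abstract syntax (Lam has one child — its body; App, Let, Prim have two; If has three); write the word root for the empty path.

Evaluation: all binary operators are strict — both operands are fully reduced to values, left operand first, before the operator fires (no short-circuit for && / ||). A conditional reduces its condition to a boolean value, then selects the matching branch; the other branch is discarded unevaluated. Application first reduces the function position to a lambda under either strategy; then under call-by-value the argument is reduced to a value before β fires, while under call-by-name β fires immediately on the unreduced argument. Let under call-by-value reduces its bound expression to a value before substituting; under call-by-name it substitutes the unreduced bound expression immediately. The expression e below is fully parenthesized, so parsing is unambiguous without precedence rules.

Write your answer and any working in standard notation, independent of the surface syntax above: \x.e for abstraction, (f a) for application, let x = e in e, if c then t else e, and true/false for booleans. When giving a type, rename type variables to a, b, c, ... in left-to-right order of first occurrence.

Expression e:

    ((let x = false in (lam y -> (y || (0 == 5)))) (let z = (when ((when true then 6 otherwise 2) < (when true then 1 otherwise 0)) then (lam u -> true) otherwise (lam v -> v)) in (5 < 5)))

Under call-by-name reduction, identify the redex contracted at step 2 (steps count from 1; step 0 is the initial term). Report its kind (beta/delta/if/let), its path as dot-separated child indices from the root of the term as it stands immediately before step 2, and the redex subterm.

Answer: beta at root : ((\y.(y || (0 == 5))) (let z = (if ((if true then 6 else 2) < (if true then 1 else 0)) then (\u.true) else (\v.v)) in (5 < 5)))

Working:
step 0: ((let x = false in (\y.(y || (0 == 5)))) (let z = (if ((if true then 6 else 2) < (if true then 1 else 0)) then (\u.true) else (\v.v)) in (5 < 5)))
step 1: [let@0] ((\y.(y || (0 == 5))) (let z = (if ((if true then 6 else 2) < (if true then 1 else 0)) then (\u.true) else (\v.v)) in (5 < 5)))
step 2: [beta@root] ((let z = (if ((if true then 6 else 2) < (if true then 1 else 0)) then (\u.true) else (\v.v)) in (5 < 5)) || (0 == 5))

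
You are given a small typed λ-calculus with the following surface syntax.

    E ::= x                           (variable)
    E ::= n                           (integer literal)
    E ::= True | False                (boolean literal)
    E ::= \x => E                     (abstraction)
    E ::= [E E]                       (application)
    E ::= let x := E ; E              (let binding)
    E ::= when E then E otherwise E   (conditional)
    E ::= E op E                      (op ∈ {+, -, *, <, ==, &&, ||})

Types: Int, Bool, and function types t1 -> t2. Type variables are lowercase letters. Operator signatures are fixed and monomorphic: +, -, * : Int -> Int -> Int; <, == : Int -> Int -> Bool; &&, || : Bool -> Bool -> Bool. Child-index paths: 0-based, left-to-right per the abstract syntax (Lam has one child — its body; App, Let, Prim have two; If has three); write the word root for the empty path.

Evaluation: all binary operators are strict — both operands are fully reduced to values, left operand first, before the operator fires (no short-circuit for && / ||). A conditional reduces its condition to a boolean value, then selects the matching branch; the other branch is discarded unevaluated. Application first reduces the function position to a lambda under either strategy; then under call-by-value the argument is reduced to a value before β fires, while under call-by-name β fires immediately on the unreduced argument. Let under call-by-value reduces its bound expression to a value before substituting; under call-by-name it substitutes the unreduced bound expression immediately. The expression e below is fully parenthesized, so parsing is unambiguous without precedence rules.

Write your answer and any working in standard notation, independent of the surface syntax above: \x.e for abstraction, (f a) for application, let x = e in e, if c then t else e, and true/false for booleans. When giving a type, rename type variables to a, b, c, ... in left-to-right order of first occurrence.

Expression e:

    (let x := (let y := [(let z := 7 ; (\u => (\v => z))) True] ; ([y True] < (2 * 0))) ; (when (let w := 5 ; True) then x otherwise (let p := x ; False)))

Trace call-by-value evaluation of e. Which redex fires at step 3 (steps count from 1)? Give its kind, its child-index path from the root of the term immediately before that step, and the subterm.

Working:
step 0: (let x = (let y = ((let z = 7 in (\u.(\v.z))) true) in ((y true) < (2 * 0))) in (if (let w = 5 in true) then x else (let p = x in false)))
step 1: [let@0.0.0] (let x = (let y = ((\u.(\v.7)) true) in ((y true) < (2 * 0))) in (if (let w = 5 in true) then x else (let p = x in false)))
step 2: [beta@0.0] (let x = (let y = (\v.7) in ((y true) < (2 * 0))) in (if (let w = 5 in true) then x else (let p = x in false)))
step 3: [let@0] (let x = (((\v.7) true) < (2 * 0)) in (if (let w = 5 in true) then x else (let p = x in false)))

Answer: let at 0 : (let y = (\v.7) in ((y true) < (2 * 0)))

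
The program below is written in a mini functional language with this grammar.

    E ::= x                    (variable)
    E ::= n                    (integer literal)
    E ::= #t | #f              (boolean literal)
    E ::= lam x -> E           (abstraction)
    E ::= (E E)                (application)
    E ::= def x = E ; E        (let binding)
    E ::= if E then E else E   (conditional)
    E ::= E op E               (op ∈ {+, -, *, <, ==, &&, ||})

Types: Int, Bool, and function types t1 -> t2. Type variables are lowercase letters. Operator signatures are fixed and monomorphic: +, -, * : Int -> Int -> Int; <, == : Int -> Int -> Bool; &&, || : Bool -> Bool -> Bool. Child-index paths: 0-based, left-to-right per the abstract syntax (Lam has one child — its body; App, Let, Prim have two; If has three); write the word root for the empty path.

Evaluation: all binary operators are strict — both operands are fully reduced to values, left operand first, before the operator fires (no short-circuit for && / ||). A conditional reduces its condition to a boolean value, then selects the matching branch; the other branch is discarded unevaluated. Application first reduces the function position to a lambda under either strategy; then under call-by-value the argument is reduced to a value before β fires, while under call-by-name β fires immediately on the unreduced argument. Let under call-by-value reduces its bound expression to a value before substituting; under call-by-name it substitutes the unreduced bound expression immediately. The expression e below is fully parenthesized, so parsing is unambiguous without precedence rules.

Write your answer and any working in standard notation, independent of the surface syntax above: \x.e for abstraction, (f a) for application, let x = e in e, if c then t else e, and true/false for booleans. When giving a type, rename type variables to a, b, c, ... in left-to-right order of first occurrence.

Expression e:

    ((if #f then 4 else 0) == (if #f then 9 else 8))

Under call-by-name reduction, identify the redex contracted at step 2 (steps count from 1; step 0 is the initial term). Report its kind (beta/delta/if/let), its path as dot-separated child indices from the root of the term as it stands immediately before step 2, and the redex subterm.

Answer: if at 1 : (if false then 9 else 8)

Trace:
step 0: ((if false then 4 else 0) == (if false then 9 else 8))
step 1: [if@0] (0 == (if false then 9 else 8))
step 2: [if@1] (0 == 8)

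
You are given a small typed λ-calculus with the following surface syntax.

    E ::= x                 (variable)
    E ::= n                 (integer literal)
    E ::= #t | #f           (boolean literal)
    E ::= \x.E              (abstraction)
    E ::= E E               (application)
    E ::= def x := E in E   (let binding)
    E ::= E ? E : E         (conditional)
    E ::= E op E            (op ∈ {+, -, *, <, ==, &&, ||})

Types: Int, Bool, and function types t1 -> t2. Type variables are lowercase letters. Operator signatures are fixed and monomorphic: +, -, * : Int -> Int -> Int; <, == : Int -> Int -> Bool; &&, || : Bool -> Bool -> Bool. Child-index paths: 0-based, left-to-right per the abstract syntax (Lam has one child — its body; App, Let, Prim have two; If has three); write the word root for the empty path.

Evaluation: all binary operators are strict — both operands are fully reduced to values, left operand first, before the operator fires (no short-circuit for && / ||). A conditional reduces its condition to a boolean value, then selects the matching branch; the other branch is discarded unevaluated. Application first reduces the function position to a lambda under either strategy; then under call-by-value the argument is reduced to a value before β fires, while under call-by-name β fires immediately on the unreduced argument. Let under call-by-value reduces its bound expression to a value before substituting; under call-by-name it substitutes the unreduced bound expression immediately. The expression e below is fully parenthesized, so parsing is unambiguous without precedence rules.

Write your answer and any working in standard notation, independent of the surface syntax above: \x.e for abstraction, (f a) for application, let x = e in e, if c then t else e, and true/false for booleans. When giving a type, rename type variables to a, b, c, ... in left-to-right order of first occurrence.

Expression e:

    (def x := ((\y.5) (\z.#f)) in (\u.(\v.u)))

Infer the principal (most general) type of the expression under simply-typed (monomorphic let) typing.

Answer: a -> b -> a

Working:
\y._ : a -> Int
\z._ : b -> Bool
  unify a -> Int ~ (b -> Bool) -> c
  unify a ~ b -> Bool
  unify Int ~ c
_ _ : Int
let x : Int
u : d
\v._ : e -> d
\u._ : d -> e -> d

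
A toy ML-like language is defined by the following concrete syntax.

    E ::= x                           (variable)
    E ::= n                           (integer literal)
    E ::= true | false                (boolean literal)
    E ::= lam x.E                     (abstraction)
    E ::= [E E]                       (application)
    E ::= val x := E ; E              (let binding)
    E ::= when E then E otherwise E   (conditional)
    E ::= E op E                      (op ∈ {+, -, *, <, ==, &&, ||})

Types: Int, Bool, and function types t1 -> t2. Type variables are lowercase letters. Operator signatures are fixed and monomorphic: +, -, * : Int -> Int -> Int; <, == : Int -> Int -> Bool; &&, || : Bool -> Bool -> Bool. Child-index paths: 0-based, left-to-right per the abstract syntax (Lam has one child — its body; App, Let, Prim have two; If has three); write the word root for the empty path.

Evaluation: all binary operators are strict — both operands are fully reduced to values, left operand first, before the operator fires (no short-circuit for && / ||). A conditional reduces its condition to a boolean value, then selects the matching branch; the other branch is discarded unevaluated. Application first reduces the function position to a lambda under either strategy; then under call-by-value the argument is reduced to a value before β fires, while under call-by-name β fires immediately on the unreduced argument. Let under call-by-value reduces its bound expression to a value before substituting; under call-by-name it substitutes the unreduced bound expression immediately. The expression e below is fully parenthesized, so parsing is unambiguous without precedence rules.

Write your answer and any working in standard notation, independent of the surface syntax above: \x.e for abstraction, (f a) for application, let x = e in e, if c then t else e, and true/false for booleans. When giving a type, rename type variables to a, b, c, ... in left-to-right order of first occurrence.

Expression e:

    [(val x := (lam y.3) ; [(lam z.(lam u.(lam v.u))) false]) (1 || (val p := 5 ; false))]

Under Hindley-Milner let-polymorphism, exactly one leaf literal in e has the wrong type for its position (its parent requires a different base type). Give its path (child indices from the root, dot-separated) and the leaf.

Working:
\y._ : a -> Int
let x : forall. a -> Int
u : c
\v._ : d -> c
\u._ : c -> d -> c
\z._ : b -> c -> d -> c
  unify b -> c -> d -> c ~ Bool -> e
  unify b ~ Bool
  unify c -> d -> c ~ e
_ _ : c -> d -> c
  unify Int ~ Bool
  FAIL: mismatch Int ~ Bool

Answer: 1.0 : 1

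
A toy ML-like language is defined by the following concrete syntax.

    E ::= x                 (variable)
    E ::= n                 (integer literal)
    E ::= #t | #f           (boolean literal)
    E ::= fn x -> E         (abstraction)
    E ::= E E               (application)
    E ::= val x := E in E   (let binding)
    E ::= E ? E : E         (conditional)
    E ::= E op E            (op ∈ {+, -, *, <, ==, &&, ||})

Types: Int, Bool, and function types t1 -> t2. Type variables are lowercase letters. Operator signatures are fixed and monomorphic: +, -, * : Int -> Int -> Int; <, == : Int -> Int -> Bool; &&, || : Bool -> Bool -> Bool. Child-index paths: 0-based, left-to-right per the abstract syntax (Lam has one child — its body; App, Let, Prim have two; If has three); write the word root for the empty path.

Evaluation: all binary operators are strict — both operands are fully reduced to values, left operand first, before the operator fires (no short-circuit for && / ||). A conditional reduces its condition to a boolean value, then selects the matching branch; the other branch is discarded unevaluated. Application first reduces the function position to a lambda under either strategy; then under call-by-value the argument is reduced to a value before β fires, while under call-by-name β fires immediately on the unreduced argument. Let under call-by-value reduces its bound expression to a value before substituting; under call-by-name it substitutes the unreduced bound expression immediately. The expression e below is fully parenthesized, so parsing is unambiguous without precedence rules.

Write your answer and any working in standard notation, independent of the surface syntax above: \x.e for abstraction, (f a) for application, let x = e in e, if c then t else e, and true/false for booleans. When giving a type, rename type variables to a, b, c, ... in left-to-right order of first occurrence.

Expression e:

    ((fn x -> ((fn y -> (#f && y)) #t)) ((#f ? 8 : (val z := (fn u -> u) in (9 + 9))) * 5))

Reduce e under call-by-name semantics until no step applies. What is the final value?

Answer: false

Trace:
step 0: ((\x.((\y.(false && y)) true)) ((if false then 8 else (let z = (\u.u) in (9 + 9))) * 5))
step 1: [beta@root] ((\y.(false && y)) true)
step 2: [beta@root] (false && true)
step 3: [delta@root] false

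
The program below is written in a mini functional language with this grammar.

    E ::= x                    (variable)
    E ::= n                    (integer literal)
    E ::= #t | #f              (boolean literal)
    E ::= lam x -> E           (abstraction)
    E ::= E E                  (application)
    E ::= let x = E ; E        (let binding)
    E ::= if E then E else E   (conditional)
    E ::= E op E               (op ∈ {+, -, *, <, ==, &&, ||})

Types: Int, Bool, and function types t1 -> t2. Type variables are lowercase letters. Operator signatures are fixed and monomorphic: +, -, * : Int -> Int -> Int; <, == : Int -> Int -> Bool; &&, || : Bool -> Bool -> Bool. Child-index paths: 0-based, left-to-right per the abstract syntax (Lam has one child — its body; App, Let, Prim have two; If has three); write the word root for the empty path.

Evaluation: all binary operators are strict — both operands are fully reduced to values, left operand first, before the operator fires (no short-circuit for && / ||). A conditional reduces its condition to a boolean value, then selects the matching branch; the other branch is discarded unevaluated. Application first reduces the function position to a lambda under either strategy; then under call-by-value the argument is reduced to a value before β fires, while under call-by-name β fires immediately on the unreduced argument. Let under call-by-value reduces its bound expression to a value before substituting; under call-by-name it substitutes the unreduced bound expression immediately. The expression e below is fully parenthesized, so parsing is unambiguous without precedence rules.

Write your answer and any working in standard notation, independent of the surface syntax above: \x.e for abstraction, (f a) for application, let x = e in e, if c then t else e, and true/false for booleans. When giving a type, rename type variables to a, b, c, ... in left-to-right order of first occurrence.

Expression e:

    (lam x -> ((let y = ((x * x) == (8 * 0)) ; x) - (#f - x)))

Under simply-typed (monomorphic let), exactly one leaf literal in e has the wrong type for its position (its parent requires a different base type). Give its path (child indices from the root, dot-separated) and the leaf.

Answer: 0.1.0 : false

Trace:
x : a
  unify a ~ Int
x : Int
  unify Int ~ Int
  unify Int ~ Int
  unify Int ~ Int
  unify Int ~ Int
  unify Int ~ Int
let y : Bool
x : Int
  unify Int ~ Int
  unify Bool ~ Int
  FAIL: mismatch Bool ~ Int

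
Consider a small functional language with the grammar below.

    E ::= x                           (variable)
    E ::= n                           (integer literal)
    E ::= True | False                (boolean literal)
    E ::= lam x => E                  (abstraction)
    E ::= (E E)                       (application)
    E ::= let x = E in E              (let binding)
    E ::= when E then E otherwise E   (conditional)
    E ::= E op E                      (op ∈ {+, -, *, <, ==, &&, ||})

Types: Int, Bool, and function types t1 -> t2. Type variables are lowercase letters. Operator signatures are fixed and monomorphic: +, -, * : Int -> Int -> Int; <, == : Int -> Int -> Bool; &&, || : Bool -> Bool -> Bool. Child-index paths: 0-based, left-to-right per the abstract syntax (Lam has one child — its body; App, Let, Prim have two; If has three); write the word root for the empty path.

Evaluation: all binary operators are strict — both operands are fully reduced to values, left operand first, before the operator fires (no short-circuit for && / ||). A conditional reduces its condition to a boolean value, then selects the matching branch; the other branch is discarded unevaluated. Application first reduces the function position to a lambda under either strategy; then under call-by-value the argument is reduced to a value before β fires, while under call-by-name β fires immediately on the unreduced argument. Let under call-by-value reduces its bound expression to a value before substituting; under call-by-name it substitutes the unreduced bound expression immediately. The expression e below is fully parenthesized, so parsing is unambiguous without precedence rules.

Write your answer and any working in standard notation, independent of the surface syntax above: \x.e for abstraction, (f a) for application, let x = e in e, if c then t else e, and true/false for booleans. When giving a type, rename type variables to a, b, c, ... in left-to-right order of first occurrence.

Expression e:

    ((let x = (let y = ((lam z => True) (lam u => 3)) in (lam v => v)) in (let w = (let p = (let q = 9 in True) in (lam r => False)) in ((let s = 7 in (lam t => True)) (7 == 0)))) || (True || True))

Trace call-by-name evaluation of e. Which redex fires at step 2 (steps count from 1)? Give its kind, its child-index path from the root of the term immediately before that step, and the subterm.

Answer: let at 0 : (let w = (let p = (let q = 9 in true) in (\r.false)) in ((let s = 7 in (\t.true)) (7 == 0)))

Derivation:
step 0: ((let x = (let y = ((\z.true) (\u.3)) in (\v.v)) in (let w = (let p = (let q = 9 in true) in (\r.false)) in ((let s = 7 in (\t.true)) (7 == 0)))) || (true || true))
step 1: [let@0] ((let w = (let p = (let q = 9 in true) in (\r.false)) in ((let s = 7 in (\t.true)) (7 == 0))) || (true || true))
step 2: [let@0] (((let s = 7 in (\t.true)) (7 == 0)) || (true || true))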